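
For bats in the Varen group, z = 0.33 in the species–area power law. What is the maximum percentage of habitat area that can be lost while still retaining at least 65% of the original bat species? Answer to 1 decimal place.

Need (A_new/A_old)^0.33 = 0.65, so A_new/A_old = 0.65^(1/0.33) = 0.65^3.03
ln(A_new/A_old) = ln 0.65 / 0.33 = -0.4308 / 0.33 = -1.3054
A_new/A_old = e^-1.3054 ≈ 0.2711
Fraction that can be lost = 1 − 0.2711 = 0.7289

72.9%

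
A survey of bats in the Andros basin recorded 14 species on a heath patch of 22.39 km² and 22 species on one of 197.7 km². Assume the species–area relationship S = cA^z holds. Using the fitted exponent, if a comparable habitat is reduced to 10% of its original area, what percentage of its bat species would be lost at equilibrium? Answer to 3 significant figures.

38.0%

z = ln(22/14) / ln(197.7/22.39) = 0.4520 / 2.1781 = 0.2075
S_new/S_old = (A_new/A_old)^z = 0.1^0.2075 = exp(0.2075 × -2.3026) = 0.6201
Fraction lost = 1 − 0.6201 = 0.3799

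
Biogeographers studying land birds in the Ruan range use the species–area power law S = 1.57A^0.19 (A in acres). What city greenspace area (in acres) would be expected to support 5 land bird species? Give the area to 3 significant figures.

444 acres

5 = 1.57 × A^0.19  ⇒  A^0.19 = 5/1.57 = 3.185
ln A = ln(3.185) / 0.19 = 1.1584 / 0.19 = 6.0966
A = e^6.0966 ≈ 444.4 acres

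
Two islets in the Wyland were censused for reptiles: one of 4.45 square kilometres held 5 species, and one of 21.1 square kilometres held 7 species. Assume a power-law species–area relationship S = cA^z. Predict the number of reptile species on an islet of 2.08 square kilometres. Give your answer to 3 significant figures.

z = ln(7/5) / ln(21.1/4.45) = 0.3365 / 1.5564 = 0.2162
c = 5 / 4.45^0.2162 = 5 / 1.381 = 3.621
S₃ = 3.621 × 2.08^0.2162 = 3.621 × 1.172 ≈ 4.242

4.24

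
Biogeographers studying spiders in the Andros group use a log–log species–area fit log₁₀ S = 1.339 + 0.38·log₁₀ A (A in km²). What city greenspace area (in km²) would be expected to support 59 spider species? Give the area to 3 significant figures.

13.7 km²

59 = 21.83 × A^0.38  ⇒  A^0.38 = 59/21.83 = 2.703
ln A = ln(2.703) / 0.38 = 0.9944 / 0.38 = 2.6168
A = e^2.6168 ≈ 13.69 km²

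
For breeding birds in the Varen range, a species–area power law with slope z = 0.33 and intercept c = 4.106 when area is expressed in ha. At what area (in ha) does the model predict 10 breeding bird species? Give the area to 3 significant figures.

10 = 4.106 × A^0.33  ⇒  A^0.33 = 10/4.106 = 2.435
ln A = ln(2.435) / 0.33 = 0.8901 / 0.33 = 2.6974
A = e^2.6974 ≈ 14.84 ha

14.8 ha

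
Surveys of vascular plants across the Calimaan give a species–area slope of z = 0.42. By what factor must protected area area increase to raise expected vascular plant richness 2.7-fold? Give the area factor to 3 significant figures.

(A₂/A₁)^0.42 = 2.7, so A₂/A₁ = 2.7^(1/0.42) = 2.7^2.381
ln(A₂/A₁) = ln 2.7 / 0.42 = 0.9933 / 0.42 = 2.3649
A₂/A₁ = e^2.3649 ≈ 10.64

10.6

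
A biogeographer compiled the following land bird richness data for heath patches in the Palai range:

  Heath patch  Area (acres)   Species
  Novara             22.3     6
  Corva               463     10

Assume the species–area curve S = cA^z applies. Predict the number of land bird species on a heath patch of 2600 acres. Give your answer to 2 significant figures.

z = ln(10/6) / ln(463/22.3) = 0.5108 / 3.0331 = 0.1684
c = 6 / 22.3^0.1684 = 6 / 1.687 = 3.557
S₃ = 3.557 × 2600^0.1684 = 3.557 × 3.76 ≈ 13.37

13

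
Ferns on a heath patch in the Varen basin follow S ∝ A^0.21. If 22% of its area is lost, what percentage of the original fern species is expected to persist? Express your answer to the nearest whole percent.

95%

S_new/S_old = (A_new/A_old)^z = 0.78^0.21
= exp(0.21 × ln 0.78) = exp(0.21 × -0.2485) = exp(-0.0522) ≈ 0.9492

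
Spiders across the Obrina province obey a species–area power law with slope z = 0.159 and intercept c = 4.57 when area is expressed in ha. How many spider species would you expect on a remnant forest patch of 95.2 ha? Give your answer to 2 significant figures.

S = 4.57 × 95.2^0.159
ln S = ln 4.57 + 0.159 × ln 95.2 = 1.5195 + 0.159 × 4.5560 = 2.2439
S = e^2.2439 ≈ 9.43

9.4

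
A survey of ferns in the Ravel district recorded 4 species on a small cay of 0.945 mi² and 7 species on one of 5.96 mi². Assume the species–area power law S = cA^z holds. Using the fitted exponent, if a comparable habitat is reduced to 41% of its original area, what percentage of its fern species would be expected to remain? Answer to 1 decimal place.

76.3%

z = ln(7/4) / ln(5.96/0.945) = 0.5596 / 1.8416 = 0.3039
S_new/S_old = (A_new/A_old)^z = 0.41^0.3039 = exp(0.3039 × -0.8916) = 0.7627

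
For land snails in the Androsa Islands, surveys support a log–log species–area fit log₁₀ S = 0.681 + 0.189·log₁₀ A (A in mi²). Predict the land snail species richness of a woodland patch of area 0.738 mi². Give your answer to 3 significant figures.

S = 4.797 × 0.738^0.189
ln S = ln 4.797 + 0.189 × ln 0.738 = 1.5681 + 0.189 × -0.3038 = 1.5106
S = e^1.5106 ≈ 4.53

4.53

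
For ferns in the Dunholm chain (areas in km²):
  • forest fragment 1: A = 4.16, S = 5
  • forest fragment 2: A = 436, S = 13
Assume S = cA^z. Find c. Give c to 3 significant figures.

3.73

z = ln(S₂/S₁) / ln(A₂/A₁) = ln(13/5) / ln(436/4.16) = 0.9555 / 4.6521 = 0.2054
c = S₁ / A₁^z = 5 / 4.16^0.2054 = 5 / 1.34 = 3.731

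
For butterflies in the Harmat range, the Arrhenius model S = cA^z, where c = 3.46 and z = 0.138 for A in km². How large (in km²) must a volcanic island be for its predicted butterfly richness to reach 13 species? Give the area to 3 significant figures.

14600 km²

13 = 3.46 × A^0.138  ⇒  A^0.138 = 13/3.46 = 3.757
ln A = ln(3.757) / 0.138 = 1.3237 / 0.138 = 9.5919
A = e^9.5919 ≈ 14646 km²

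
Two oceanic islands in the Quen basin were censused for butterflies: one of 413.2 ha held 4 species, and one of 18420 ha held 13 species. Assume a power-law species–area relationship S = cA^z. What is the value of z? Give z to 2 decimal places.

Taking logs: ln S = ln c + z ln A, so z = (ln S₂ − ln S₁)/(ln A₂ − ln A₁).
z = ln(13/4) / ln(18420/413.2) = ln(3.25) / ln(44.58) = 1.1787 / 3.7973 = 0.3104

0.31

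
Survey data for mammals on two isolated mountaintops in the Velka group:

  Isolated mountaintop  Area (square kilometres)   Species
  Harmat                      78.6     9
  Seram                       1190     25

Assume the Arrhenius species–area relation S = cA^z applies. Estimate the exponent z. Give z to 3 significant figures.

0.376

Taking logs: ln S = ln c + z ln A, so z = (ln S₂ − ln S₁)/(ln A₂ − ln A₁).
z = ln(25/9) / ln(1190/78.6) = ln(2.778) / ln(15.14) = 1.0217 / 2.7173 = 0.3760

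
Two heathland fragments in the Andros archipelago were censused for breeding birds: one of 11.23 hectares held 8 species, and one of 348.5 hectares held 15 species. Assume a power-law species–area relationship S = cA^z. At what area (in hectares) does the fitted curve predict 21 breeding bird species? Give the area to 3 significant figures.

2190 hectares

z = ln(15/8) / ln(348.5/11.23) = 0.6286 / 3.4350 = 0.1830
c = 8 / 11.23^0.1830 = 8 / 1.557 = 5.139
A = (21/5.139)^(1/0.1830) ⇒ ln A = ln(4.086)/0.1830 = 7.6923
A = e^7.6923 ≈ 2191 hectares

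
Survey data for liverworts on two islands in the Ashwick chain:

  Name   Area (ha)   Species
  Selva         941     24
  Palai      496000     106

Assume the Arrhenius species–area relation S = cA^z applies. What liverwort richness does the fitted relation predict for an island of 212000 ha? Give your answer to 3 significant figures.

86.7

z = ln(106/24) / ln(496000/941) = 1.4854 / 6.2674 = 0.2370
c = 24 / 941^0.2370 = 24 / 5.067 = 4.737
S₃ = 4.737 × 212000^0.2370 = 4.737 × 18.3 ≈ 86.66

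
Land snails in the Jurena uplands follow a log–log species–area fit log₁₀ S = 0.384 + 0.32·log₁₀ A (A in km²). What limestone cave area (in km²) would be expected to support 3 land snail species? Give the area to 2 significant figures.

3 = 2.421 × A^0.32  ⇒  A^0.32 = 3/2.421 = 1.239
ln A = ln(1.239) / 0.32 = 0.2144 / 0.32 = 0.6701
A = e^0.6701 ≈ 1.954 km²

2.0 km²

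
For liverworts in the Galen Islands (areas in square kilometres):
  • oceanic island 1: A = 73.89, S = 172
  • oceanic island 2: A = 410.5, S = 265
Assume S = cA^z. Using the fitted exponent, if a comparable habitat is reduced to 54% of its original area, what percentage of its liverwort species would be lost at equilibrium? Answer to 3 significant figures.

14.4%

z = ln(265/172) / ln(410.5/73.89) = 0.4322 / 1.7148 = 0.2521
S_new/S_old = (A_new/A_old)^z = 0.54^0.2521 = exp(0.2521 × -0.6162) = 0.8561
Fraction lost = 1 − 0.8561 = 0.1439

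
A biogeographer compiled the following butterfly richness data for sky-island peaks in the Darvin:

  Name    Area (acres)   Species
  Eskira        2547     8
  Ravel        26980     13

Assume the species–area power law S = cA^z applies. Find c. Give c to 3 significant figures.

1.59

z = ln(S₂/S₁) / ln(A₂/A₁) = ln(13/8) / ln(26980/2547) = 0.4855 / 2.3602 = 0.2057
c = S₁ / A₁^z = 8 / 2547^0.2057 = 8 / 5.019 = 1.594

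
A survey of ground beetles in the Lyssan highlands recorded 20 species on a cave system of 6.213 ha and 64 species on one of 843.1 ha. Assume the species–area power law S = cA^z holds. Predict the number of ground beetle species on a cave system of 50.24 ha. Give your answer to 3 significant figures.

32.8

z = ln(64/20) / ln(843.1/6.213) = 1.1632 / 4.9104 = 0.2369
c = 20 / 6.213^0.2369 = 20 / 1.541 = 12.98
S₃ = 12.98 × 50.24^0.2369 = 12.98 × 2.529 ≈ 32.81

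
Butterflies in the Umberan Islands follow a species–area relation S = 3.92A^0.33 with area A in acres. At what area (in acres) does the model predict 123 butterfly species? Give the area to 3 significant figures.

123 = 3.92 × A^0.33  ⇒  A^0.33 = 123/3.92 = 31.38
ln A = ln(31.38) / 0.33 = 3.4461 / 0.33 = 10.4427
A = e^10.4427 ≈ 34293 acres

34300 acres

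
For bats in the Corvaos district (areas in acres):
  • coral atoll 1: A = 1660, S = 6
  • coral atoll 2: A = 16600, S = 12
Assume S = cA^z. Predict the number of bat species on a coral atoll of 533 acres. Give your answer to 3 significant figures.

z = ln(12/6) / ln(16600/1660) = 0.6931 / 2.3026 = 0.3010
c = 6 / 1660^0.3010 = 6 / 9.319 = 0.6439
S₃ = 0.6439 × 533^0.3010 = 0.6439 × 6.62 ≈ 4.262

4.26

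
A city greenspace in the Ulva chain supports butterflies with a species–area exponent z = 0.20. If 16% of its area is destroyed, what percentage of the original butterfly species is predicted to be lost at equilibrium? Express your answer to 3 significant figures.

3.43%

S_new/S_old = (A_new/A_old)^z = 0.84^0.2
= exp(0.2 × ln 0.84) = exp(0.2 × -0.1744) = exp(-0.0349) ≈ 0.9657
Fraction lost = 1 − 0.9657 = 0.03427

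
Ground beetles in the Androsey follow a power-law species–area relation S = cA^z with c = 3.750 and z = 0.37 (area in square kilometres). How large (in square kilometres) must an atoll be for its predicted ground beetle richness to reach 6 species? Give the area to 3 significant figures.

6 = 3.75 × A^0.37  ⇒  A^0.37 = 6/3.75 = 1.6
ln A = ln(1.6) / 0.37 = 0.4700 / 0.37 = 1.2703
A = e^1.2703 ≈ 3.562 square kilometres

3.56 square kilometres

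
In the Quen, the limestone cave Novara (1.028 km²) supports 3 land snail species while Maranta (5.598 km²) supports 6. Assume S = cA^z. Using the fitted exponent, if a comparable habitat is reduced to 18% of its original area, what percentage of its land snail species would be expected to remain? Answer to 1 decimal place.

z = ln(6/3) / ln(5.598/1.028) = 0.6931 / 1.6948 = 0.4090
S_new/S_old = (A_new/A_old)^z = 0.18^0.4090 = exp(0.4090 × -1.7148) = 0.4959

49.6%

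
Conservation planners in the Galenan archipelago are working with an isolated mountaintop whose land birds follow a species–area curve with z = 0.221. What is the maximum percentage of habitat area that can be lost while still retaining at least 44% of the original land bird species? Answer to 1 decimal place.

Need (A_new/A_old)^0.221 = 0.44, so A_new/A_old = 0.44^(1/0.221) = 0.44^4.525
ln(A_new/A_old) = ln 0.44 / 0.221 = -0.8210 / 0.221 = -3.7148
A_new/A_old = e^-3.7148 ≈ 0.02436
Fraction that can be lost = 1 − 0.02436 = 0.9756

97.6%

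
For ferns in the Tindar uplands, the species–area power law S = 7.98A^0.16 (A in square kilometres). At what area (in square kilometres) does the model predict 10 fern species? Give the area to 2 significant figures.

4.1 square kilometres

10 = 7.98 × A^0.16  ⇒  A^0.16 = 10/7.98 = 1.253
ln A = ln(1.253) / 0.16 = 0.2256 / 0.16 = 1.4103
A = e^1.4103 ≈ 4.097 square kilometres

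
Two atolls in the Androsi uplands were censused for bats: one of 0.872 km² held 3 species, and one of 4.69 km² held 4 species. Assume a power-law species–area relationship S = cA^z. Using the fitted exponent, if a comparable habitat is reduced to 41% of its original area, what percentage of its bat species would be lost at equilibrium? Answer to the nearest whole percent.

14%

z = ln(4/3) / ln(4.69/0.872) = 0.2877 / 1.6824 = 0.1710
S_new/S_old = (A_new/A_old)^z = 0.41^0.1710 = exp(0.1710 × -0.8916) = 0.8586
Fraction lost = 1 − 0.8586 = 0.1414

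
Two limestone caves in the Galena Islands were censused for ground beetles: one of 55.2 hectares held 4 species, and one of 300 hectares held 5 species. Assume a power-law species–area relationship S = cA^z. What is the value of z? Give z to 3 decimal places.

Taking logs: ln S = ln c + z ln A, so z = (ln S₂ − ln S₁)/(ln A₂ − ln A₁).
z = ln(5/4) / ln(300/55.2) = ln(1.25) / ln(5.435) = 0.2231 / 1.6928 = 0.1318

0.132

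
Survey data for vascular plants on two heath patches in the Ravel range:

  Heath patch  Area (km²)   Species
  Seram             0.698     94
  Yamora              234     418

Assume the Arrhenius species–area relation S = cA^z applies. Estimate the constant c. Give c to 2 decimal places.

103.09

z = ln(S₂/S₁) / ln(A₂/A₁) = ln(418/94) / ln(234/0.698) = 1.4922 / 5.8149 = 0.2566
c = S₁ / A₁^z = 94 / 0.698^0.2566 = 94 / 0.9119 = 103.1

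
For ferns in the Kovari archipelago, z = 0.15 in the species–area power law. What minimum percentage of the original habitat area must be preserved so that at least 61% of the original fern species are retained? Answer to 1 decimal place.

Need (A_new/A_old)^0.15 = 0.61, so A_new/A_old = 0.61^(1/0.15) = 0.61^6.667
ln(A_new/A_old) = ln 0.61 / 0.15 = -0.4943 / 0.15 = -3.2953
A_new/A_old = e^-3.2953 ≈ 0.03706

3.7%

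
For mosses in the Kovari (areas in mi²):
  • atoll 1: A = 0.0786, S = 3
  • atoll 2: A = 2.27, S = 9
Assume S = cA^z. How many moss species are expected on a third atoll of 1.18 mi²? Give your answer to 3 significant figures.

z = ln(9/3) / ln(2.27/0.0786) = 1.0986 / 3.3632 = 0.3267
c = 3 / 0.0786^0.3267 = 3 / 0.4357 = 6.886
S₃ = 6.886 × 1.18^0.3267 = 6.886 × 1.056 ≈ 7.268

7.27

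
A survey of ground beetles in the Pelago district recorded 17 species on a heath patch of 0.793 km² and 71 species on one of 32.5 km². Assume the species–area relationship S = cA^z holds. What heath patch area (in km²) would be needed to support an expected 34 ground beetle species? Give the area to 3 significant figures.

z = ln(71/17) / ln(32.5/0.793) = 1.4295 / 3.7132 = 0.3850
c = 17 / 0.793^0.3850 = 17 / 0.9146 = 18.59
A = (34/18.59)^(1/0.3850) ⇒ ln A = ln(1.829)/0.3850 = 1.5686
A = e^1.5686 ≈ 4.8 km²

4.80 km²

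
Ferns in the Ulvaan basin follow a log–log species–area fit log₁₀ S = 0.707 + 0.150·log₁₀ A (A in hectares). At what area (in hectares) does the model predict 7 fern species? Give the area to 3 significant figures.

8.33 hectares

7 = 5.093 × A^0.15  ⇒  A^0.15 = 7/5.093 = 1.374
ln A = ln(1.374) / 0.15 = 0.3180 / 0.15 = 2.1199
A = e^2.1199 ≈ 8.33 hectares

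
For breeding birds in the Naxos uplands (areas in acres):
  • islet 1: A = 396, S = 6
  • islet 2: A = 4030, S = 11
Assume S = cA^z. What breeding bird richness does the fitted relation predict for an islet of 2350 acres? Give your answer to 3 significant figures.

z = ln(11/6) / ln(4030/396) = 0.6061 / 2.3201 = 0.2613
c = 6 / 396^0.2613 = 6 / 4.772 = 1.257
S₃ = 1.257 × 2350^0.2613 = 1.257 × 7.598 ≈ 9.554

9.55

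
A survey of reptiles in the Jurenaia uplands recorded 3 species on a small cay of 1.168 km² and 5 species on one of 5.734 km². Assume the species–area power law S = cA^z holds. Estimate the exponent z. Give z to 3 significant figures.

Taking logs: ln S = ln c + z ln A, so z = (ln S₂ − ln S₁)/(ln A₂ − ln A₁).
z = ln(5/3) / ln(5.734/1.168) = ln(1.667) / ln(4.909) = 0.5108 / 1.5911 = 0.3210

0.321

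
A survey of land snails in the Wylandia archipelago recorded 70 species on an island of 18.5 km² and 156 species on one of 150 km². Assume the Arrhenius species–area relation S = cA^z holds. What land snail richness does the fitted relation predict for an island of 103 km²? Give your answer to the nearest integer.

135

z = ln(156/70) / ln(150/18.5) = 0.8014 / 2.0929 = 0.3829
c = 70 / 18.5^0.3829 = 70 / 3.056 = 22.9
S₃ = 22.9 × 103^0.3829 = 22.9 × 5.898 ≈ 135.1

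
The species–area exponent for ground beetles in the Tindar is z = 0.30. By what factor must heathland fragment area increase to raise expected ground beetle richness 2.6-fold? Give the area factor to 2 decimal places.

24.17

(A₂/A₁)^0.3 = 2.6, so A₂/A₁ = 2.6^(1/0.3) = 2.6^3.333
ln(A₂/A₁) = ln 2.6 / 0.3 = 0.9555 / 0.3 = 3.1850
A₂/A₁ = e^3.1850 ≈ 24.17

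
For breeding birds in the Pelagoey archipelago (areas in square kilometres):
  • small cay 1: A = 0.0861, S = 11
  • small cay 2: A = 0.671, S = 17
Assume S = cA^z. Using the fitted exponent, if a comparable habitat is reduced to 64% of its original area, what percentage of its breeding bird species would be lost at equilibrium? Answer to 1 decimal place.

9.0%

z = ln(17/11) / ln(0.671/0.0861) = 0.4353 / 2.0533 = 0.2120
S_new/S_old = (A_new/A_old)^z = 0.64^0.2120 = exp(0.2120 × -0.4463) = 0.9097
Fraction lost = 1 − 0.9097 = 0.09028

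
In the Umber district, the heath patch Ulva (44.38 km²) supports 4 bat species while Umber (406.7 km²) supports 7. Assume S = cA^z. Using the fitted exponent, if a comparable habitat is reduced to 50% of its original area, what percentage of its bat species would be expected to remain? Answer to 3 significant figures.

83.9%

z = ln(7/4) / ln(406.7/44.38) = 0.5596 / 2.2153 = 0.2526
S_new/S_old = (A_new/A_old)^z = 0.5^0.2526 = exp(0.2526 × -0.6931) = 0.8394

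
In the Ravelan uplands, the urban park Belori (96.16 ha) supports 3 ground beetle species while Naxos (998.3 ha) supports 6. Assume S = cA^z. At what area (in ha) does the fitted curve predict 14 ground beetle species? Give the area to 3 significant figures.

z = ln(6/3) / ln(998.3/96.16) = 0.6931 / 2.3400 = 0.2962
c = 3 / 96.16^0.2962 = 3 / 3.867 = 0.7758
A = (14/0.7758)^(1/0.2962) ⇒ ln A = ln(18.05)/0.2962 = 9.7665
A = e^9.7665 ≈ 17440 ha

17400 ha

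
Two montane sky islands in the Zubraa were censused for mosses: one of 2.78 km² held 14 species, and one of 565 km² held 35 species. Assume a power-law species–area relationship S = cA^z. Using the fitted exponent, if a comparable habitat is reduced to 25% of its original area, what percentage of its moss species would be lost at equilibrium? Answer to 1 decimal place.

z = ln(35/14) / ln(565/2.78) = 0.9163 / 5.3144 = 0.1724
S_new/S_old = (A_new/A_old)^z = 0.25^0.1724 = exp(0.1724 × -1.3863) = 0.7874
Fraction lost = 1 − 0.7874 = 0.2126

21.3%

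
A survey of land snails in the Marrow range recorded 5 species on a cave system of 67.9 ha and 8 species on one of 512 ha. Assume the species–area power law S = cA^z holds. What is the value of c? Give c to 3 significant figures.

z = ln(S₂/S₁) / ln(A₂/A₁) = ln(8/5) / ln(512/67.9) = 0.4700 / 2.0203 = 0.2326
c = S₁ / A₁^z = 5 / 67.9^0.2326 = 5 / 2.668 = 1.874

1.87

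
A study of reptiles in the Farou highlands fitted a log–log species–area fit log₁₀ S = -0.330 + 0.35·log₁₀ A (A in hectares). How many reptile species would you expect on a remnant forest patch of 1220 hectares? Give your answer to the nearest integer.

6

S = 0.4677 × 1220^0.35
ln S = ln 0.4677 + 0.35 × ln 1220 = -0.7599 + 0.35 × 7.1066 = 1.7275
S = e^1.7275 ≈ 5.626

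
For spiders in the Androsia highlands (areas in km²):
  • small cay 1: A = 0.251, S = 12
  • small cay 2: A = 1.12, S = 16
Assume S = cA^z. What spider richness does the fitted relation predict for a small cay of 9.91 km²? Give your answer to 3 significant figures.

z = ln(16/12) / ln(1.12/0.251) = 0.2877 / 1.4956 = 0.1923
c = 12 / 0.251^0.1923 = 12 / 0.7665 = 15.65
S₃ = 15.65 × 9.91^0.1923 = 15.65 × 1.555 ≈ 24.34

24.3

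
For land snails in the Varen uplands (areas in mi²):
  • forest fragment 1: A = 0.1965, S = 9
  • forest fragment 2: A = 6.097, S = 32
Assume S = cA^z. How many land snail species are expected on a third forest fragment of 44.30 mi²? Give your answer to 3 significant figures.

z = ln(32/9) / ln(6.097/0.1965) = 1.2685 / 3.4349 = 0.3693
c = 9 / 0.1965^0.3693 = 9 / 0.5483 = 16.41
S₃ = 16.41 × 44.3^0.3693 = 16.41 × 4.055 ≈ 66.56

66.6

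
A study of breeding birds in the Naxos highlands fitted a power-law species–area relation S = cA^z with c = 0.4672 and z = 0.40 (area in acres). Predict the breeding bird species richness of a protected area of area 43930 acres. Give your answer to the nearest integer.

S = 0.4672 × 43930^0.4
ln S = ln 0.4672 + 0.4 × ln 43930 = -0.7610 + 0.4 × 10.6904 = 3.5151
S = e^3.5151 ≈ 33.62

34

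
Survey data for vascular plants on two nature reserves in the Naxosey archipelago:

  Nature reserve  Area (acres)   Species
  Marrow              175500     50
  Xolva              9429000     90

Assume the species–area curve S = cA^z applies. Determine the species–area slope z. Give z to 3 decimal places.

0.148

Taking logs: ln S = ln c + z ln A, so z = (ln S₂ − ln S₁)/(ln A₂ − ln A₁).
z = ln(90/50) / ln(9429000/175500) = ln(1.8) / ln(53.73) = 0.5878 / 3.9839 = 0.1475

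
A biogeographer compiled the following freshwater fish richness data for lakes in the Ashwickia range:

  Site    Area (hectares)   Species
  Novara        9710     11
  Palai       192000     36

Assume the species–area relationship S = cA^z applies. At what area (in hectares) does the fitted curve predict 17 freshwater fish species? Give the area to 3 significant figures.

29000 hectares

z = ln(36/11) / ln(192000/9710) = 1.1856 / 2.9843 = 0.3973
c = 11 / 9710^0.3973 = 11 / 38.38 = 0.2866
A = (17/0.2866)^(1/0.3973) ⇒ ln A = ln(59.31)/0.3973 = 10.2767
A = e^10.2767 ≈ 29046 hectares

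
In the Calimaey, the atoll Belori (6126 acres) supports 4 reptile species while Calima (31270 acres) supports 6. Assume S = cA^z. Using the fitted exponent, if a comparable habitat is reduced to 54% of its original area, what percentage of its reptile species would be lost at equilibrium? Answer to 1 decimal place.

14.2%

z = ln(6/4) / ln(31270/6126) = 0.4055 / 1.6301 = 0.2487
S_new/S_old = (A_new/A_old)^z = 0.54^0.2487 = exp(0.2487 × -0.6162) = 0.8579
Fraction lost = 1 − 0.8579 = 0.1421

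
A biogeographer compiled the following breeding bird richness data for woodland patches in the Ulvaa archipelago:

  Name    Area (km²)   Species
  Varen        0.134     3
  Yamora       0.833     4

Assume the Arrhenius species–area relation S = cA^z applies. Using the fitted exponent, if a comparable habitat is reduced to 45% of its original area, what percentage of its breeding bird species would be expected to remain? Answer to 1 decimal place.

88.2%

z = ln(4/3) / ln(0.833/0.134) = 0.2877 / 1.8272 = 0.1574
S_new/S_old = (A_new/A_old)^z = 0.45^0.1574 = exp(0.1574 × -0.7985) = 0.8819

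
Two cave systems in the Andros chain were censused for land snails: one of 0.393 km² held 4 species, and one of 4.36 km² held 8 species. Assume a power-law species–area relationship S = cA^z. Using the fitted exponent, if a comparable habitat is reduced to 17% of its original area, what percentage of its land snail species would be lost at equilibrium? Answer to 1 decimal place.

40.0%

z = ln(8/4) / ln(4.36/0.393) = 0.6931 / 2.4064 = 0.2880
S_new/S_old = (A_new/A_old)^z = 0.17^0.2880 = exp(0.2880 × -1.7720) = 0.6003
Fraction lost = 1 − 0.6003 = 0.3997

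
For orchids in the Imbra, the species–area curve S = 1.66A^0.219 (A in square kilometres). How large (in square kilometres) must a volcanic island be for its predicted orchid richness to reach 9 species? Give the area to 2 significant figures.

2300 square kilometres

9 = 1.66 × A^0.219  ⇒  A^0.219 = 9/1.66 = 5.422
ln A = ln(5.422) / 0.219 = 1.6904 / 0.219 = 7.7188
A = e^7.7188 ≈ 2250 square kilometres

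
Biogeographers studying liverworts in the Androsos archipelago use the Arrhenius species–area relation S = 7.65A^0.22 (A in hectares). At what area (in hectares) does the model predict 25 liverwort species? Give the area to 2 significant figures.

220 hectares

25 = 7.65 × A^0.22  ⇒  A^0.22 = 25/7.65 = 3.268
ln A = ln(3.268) / 0.22 = 1.1842 / 0.22 = 5.3826
A = e^5.3826 ≈ 217.6 hectares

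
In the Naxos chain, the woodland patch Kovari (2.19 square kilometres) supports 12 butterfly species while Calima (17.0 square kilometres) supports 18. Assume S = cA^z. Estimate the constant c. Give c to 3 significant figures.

10.3

z = ln(S₂/S₁) / ln(A₂/A₁) = ln(18/12) / ln(17/2.19) = 0.4055 / 2.0493 = 0.1979
c = S₁ / A₁^z = 12 / 2.19^0.1979 = 12 / 1.168 = 10.28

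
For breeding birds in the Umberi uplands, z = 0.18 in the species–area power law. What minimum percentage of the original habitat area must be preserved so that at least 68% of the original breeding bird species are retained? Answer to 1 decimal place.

Need (A_new/A_old)^0.18 = 0.68, so A_new/A_old = 0.68^(1/0.18) = 0.68^5.556
ln(A_new/A_old) = ln 0.68 / 0.18 = -0.3857 / 0.18 = -2.1426
A_new/A_old = e^-2.1426 ≈ 0.1174

11.7%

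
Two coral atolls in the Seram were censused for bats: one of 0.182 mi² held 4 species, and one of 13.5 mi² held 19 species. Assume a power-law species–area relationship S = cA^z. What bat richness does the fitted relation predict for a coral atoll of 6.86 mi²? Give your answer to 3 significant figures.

z = ln(19/4) / ln(13.5/0.182) = 1.5581 / 4.3064 = 0.3618
c = 4 / 0.182^0.3618 = 4 / 0.5399 = 7.409
S₃ = 7.409 × 6.86^0.3618 = 7.409 × 2.007 ≈ 14.87

14.9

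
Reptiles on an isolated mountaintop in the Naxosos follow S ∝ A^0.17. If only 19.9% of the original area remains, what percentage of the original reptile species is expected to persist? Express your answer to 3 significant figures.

76.0%

S_new/S_old = (A_new/A_old)^z = 0.199^0.17
= exp(0.17 × ln 0.199) = exp(0.17 × -1.6145) = exp(-0.2745) ≈ 0.76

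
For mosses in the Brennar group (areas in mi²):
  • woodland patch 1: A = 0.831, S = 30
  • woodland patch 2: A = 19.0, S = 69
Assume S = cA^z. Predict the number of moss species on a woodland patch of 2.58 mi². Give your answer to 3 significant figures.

40.6

z = ln(69/30) / ln(19/0.831) = 0.8329 / 3.1296 = 0.2661
c = 30 / 0.831^0.2661 = 30 / 0.9519 = 31.52
S₃ = 31.52 × 2.58^0.2661 = 31.52 × 1.287 ≈ 40.56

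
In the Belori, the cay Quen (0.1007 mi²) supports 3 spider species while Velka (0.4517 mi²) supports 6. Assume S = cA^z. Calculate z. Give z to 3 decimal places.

Taking logs: ln S = ln c + z ln A, so z = (ln S₂ − ln S₁)/(ln A₂ − ln A₁).
z = ln(6/3) / ln(0.4517/0.1007) = ln(2) / ln(4.486) = 0.6931 / 1.5009 = 0.4618

0.462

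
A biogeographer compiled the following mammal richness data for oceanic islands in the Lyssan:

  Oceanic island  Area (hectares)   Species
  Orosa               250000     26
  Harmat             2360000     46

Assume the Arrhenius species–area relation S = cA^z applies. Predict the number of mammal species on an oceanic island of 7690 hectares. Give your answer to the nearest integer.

z = ln(46/26) / ln(2360000/250000) = 0.5705 / 2.2450 = 0.2541
c = 26 / 250000^0.2541 = 26 / 23.54 = 1.104
S₃ = 1.104 × 7690^0.2541 = 1.104 × 9.718 ≈ 10.73

11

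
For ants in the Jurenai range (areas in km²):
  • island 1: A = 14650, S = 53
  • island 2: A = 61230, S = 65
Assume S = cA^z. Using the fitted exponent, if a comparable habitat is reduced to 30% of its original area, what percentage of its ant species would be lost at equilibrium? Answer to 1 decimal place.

z = ln(65/53) / ln(61230/14650) = 0.2041 / 1.4302 = 0.1427
S_new/S_old = (A_new/A_old)^z = 0.3^0.1427 = exp(0.1427 × -1.2040) = 0.8421
Fraction lost = 1 − 0.8421 = 0.1579

15.8%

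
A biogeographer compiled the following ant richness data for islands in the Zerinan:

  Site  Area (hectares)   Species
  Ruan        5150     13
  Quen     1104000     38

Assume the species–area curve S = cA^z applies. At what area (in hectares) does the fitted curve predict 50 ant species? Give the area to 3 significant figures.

4360000 hectares

z = ln(38/13) / ln(1104000/5150) = 1.0726 / 5.3677 = 0.1998
c = 13 / 5150^0.1998 = 13 / 5.517 = 2.356
A = (50/2.356)^(1/0.1998) ⇒ ln A = ln(21.22)/0.1998 = 15.2878
A = e^15.2878 ≈ 4359159 hectares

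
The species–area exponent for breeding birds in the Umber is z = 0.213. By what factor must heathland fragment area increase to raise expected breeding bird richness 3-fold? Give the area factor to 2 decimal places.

173.78

(A₂/A₁)^0.213 = 3, so A₂/A₁ = 3^(1/0.213) = 3^4.695
ln(A₂/A₁) = ln 3 / 0.213 = 1.0986 / 0.213 = 5.1578
A₂/A₁ = e^5.1578 ≈ 173.8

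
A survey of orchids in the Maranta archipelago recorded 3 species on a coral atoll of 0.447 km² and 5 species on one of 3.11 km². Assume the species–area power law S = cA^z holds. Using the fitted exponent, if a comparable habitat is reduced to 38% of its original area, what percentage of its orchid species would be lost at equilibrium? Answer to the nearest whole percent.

z = ln(5/3) / ln(3.11/0.447) = 0.5108 / 1.9398 = 0.2633
S_new/S_old = (A_new/A_old)^z = 0.38^0.2633 = exp(0.2633 × -0.9676) = 0.7751
Fraction lost = 1 − 0.7751 = 0.2249

22%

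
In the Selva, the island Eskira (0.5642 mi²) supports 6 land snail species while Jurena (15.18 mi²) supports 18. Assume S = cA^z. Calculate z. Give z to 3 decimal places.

0.334

Taking logs: ln S = ln c + z ln A, so z = (ln S₂ − ln S₁)/(ln A₂ − ln A₁).
z = ln(18/6) / ln(15.18/0.5642) = ln(3) / ln(26.91) = 1.0986 / 3.2923 = 0.3337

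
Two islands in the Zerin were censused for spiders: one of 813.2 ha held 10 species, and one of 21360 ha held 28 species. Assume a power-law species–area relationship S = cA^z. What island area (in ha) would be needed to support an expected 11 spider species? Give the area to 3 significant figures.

1100 ha

z = ln(28/10) / ln(21360/813.2) = 1.0296 / 3.2683 = 0.3150
c = 10 / 813.2^0.3150 = 10 / 8.257 = 1.211
A = (11/1.211)^(1/0.3150) ⇒ ln A = ln(9.082)/0.3150 = 7.0035
A = e^7.0035 ≈ 1100 ha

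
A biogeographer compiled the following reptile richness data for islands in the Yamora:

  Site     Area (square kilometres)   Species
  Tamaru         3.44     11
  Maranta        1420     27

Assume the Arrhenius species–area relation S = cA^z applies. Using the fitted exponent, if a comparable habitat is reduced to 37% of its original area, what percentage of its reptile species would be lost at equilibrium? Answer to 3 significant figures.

13.8%

z = ln(27/11) / ln(1420/3.44) = 0.8979 / 6.0229 = 0.1491
S_new/S_old = (A_new/A_old)^z = 0.37^0.1491 = exp(0.1491 × -0.9943) = 0.8622
Fraction lost = 1 − 0.8622 = 0.1378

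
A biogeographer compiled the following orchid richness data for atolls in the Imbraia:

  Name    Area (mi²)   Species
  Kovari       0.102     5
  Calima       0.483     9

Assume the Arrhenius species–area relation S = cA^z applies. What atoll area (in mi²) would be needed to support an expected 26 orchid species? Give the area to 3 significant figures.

8.00 mi²

z = ln(9/5) / ln(0.483/0.102) = 0.5878 / 1.5550 = 0.3780
c = 5 / 0.102^0.3780 = 5 / 0.422 = 11.85
A = (26/11.85)^(1/0.3780) ⇒ ln A = ln(2.194)/0.3780 = 2.0789
A = e^2.0789 ≈ 7.996 mi²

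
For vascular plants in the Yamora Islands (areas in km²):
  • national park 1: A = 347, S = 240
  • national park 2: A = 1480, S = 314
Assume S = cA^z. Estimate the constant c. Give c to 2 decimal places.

z = ln(S₂/S₁) / ln(A₂/A₁) = ln(314/240) / ln(1480/347) = 0.2688 / 1.4505 = 0.1853
c = S₁ / A₁^z = 240 / 347^0.1853 = 240 / 2.956 = 81.19

81.19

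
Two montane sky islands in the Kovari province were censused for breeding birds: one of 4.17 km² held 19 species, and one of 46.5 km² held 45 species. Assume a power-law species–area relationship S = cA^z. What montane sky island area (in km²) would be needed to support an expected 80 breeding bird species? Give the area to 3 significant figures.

z = ln(45/19) / ln(46.5/4.17) = 0.8622 / 2.4115 = 0.3575
c = 19 / 4.17^0.3575 = 19 / 1.666 = 11.4
A = (80/11.4)^(1/0.3575) ⇒ ln A = ln(7.016)/0.3575 = 5.4487
A = e^5.4487 ≈ 232.5 km²

232 km²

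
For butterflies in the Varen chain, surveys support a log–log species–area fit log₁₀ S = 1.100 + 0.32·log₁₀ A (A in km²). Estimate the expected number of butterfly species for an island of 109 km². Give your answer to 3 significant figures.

S = 12.59 × 109^0.32 = 12.59 × 4.487 ≈ 56.49

56.5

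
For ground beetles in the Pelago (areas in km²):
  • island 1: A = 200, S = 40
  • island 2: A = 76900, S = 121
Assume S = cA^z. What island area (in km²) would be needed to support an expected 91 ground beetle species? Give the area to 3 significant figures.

z = ln(121/40) / ln(76900/200) = 1.1069 / 5.9519 = 0.1860
c = 40 / 200^0.1860 = 40 / 2.679 = 14.93
A = (91/14.93)^(1/0.1860) ⇒ ln A = ln(6.094)/0.1860 = 9.7182
A = e^9.7182 ≈ 16617 km²

16600 km²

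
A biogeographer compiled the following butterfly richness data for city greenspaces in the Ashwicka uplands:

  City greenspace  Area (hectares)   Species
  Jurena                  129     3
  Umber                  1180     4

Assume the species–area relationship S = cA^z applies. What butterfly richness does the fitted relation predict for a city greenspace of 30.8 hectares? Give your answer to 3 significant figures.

z = ln(4/3) / ln(1180/129) = 0.2877 / 2.2135 = 0.1300
c = 3 / 129^0.1300 = 3 / 1.881 = 1.595
S₃ = 1.595 × 30.8^0.1300 = 1.595 × 1.561 ≈ 2.49

2.49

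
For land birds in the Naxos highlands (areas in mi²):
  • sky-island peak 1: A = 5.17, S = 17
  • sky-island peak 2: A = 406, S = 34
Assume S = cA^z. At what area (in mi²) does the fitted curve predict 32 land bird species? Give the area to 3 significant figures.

z = ln(34/17) / ln(406/5.17) = 0.6931 / 4.3635 = 0.1589
c = 17 / 5.17^0.1589 = 17 / 1.298 = 13.1
A = (32/13.1)^(1/0.1589) ⇒ ln A = ln(2.444)/0.1589 = 5.6247
A = e^5.6247 ≈ 277.2 mi²

277 mi²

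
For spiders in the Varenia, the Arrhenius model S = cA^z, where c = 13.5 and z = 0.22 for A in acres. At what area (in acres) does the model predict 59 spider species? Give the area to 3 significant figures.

816 acres

59 = 13.5 × A^0.22  ⇒  A^0.22 = 59/13.5 = 4.37
ln A = ln(4.37) / 0.22 = 1.4748 / 0.22 = 6.7039
A = e^6.7039 ≈ 815.5 acres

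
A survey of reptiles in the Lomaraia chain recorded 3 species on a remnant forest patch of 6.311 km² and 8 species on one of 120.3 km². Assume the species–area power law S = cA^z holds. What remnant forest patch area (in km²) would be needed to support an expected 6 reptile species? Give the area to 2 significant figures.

z = ln(8/3) / ln(120.3/6.311) = 0.9808 / 2.9477 = 0.3327
c = 3 / 6.311^0.3327 = 3 / 1.846 = 1.625
A = (6/1.625)^(1/0.3327) ⇒ ln A = ln(3.692)/0.3327 = 3.9254
A = e^3.9254 ≈ 50.67 km²

51 km²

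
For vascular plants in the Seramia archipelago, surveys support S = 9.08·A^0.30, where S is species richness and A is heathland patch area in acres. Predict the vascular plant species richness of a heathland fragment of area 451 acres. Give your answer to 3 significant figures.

56.8

S = 9.08 × 451^0.3
ln S = ln 9.08 + 0.3 × ln 451 = 2.2061 + 0.3 × 6.1115 = 4.0395
S = e^4.0395 ≈ 56.8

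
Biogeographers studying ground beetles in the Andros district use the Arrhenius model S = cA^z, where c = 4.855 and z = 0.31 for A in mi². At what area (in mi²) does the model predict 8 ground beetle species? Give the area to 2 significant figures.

8 = 4.855 × A^0.31  ⇒  A^0.31 = 8/4.855 = 1.648
ln A = ln(1.648) / 0.31 = 0.4994 / 0.31 = 1.6111
A = e^1.6111 ≈ 5.008 mi²

5.0 mi²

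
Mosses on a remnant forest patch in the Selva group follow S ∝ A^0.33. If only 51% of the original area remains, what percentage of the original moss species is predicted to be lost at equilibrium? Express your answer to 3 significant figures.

19.9%

S_new/S_old = (A_new/A_old)^z = 0.51^0.33
= exp(0.33 × ln 0.51) = exp(0.33 × -0.6733) = exp(-0.2222) ≈ 0.8008
Fraction lost = 1 − 0.8008 = 0.1992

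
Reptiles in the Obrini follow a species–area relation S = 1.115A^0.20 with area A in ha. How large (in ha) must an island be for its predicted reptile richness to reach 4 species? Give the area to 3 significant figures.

4 = 1.115 × A^0.2  ⇒  A^0.2 = 4/1.115 = 3.587
ln A = ln(3.587) / 0.2 = 1.2774 / 0.2 = 6.3872
A = e^6.3872 ≈ 594.2 ha

594 ha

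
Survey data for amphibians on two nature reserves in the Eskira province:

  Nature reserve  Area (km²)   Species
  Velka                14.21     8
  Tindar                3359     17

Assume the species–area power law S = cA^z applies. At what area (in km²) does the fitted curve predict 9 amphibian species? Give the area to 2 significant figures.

z = ln(17/8) / ln(3359/14.21) = 0.7538 / 5.4655 = 0.1379
c = 8 / 14.21^0.1379 = 8 / 1.442 = 5.548
A = (9/5.548)^(1/0.1379) ⇒ ln A = ln(1.622)/0.1379 = 3.5080
A = e^3.5080 ≈ 33.38 km²

33 km²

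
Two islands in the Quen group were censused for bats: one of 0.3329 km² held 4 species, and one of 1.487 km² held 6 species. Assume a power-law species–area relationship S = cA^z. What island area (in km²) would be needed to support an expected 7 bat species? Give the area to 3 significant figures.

z = ln(6/4) / ln(1.487/0.3329) = 0.4055 / 1.4967 = 0.2709
c = 4 / 0.3329^0.2709 = 4 / 0.7423 = 5.389
A = (7/5.389)^(1/0.2709) ⇒ ln A = ln(1.299)/0.2709 = 0.9658
A = e^0.9658 ≈ 2.627 km²

2.63 km²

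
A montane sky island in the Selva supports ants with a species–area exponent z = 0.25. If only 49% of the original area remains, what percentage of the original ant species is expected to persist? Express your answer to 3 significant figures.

S_new/S_old = (A_new/A_old)^z = 0.49^0.25
= exp(0.25 × ln 0.49) = exp(0.25 × -0.7133) = exp(-0.1783) ≈ 0.8367

83.7%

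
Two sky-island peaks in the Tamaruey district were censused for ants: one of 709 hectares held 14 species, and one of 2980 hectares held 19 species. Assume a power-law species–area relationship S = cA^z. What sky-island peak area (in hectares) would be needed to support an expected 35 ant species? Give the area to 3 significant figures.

52700 hectares

z = ln(19/14) / ln(2980/709) = 0.3054 / 1.4358 = 0.2127
c = 14 / 709^0.2127 = 14 / 4.039 = 3.466
A = (35/3.466)^(1/0.2127) ⇒ ln A = ln(10.1)/0.2127 = 10.8720
A = e^10.8720 ≈ 52681 hectares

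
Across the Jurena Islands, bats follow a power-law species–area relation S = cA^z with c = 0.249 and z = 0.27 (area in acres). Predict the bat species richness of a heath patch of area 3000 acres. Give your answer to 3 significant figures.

2.16

S = 0.249 × 3000^0.27
ln S = ln 0.249 + 0.27 × ln 3000 = -1.3903 + 0.27 × 8.0064 = 0.7714
S = e^0.7714 ≈ 2.163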